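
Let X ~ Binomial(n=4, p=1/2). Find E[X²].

Using the identity E[X²] = Var(X) + (E[X])²:
E[X] = 2
Var(X) = 1
E[X²] = 1 + (2)²
= 5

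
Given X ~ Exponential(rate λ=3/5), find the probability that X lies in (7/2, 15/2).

P(7/2 < X < 15/2) = ∫_{7/2}^{15/2} f(x) dx
where f(x) = \frac{3 e^{- \frac{3 x}{5}}}{5}
= - \frac{1}{e^{\frac{9}{2}}} + e^{- \frac{21}{10}}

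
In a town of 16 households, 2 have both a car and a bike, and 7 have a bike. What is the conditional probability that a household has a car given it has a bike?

P(A ∩ B) = 2/16 = 1/8
P(B) = 7/16
P(A|B) = P(A ∩ B) / P(B) = (1/8) / (7/16) = 2/7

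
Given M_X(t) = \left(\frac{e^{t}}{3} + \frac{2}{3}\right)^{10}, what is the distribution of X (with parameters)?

The MGF M(t) = \left(\frac{e^{t}}{3} + \frac{2}{3}\right)^{10} is the standard form for the Binomial distribution.
Comparing with the known MGF formula identifies: Binomial(n=10, p=1/3)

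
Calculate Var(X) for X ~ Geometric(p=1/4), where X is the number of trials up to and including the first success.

For X ~ Geometric(p=1/4), where X is the number of trials up to and including the first success:
Var(X) = 12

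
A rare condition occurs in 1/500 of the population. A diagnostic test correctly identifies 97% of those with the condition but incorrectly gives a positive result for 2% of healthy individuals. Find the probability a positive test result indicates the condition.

Let D = the rare event, + = positive/flagged.
P(D) = 1/500
P(+|D) = 97/100
P(+|D') = 2/100 = 1/50
P(+) = P(+|D)P(D) + P(+|D')P(D')
     = \frac{97}{100} × \frac{1}{500} + \frac{1}{50} × \frac{499}{500}
     = \frac{219}{10000}
P(D|+) = P(+|D)P(D)/P(+) = \frac{97}{1095}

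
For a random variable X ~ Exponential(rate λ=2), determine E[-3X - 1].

For X ~ Exponential(rate λ=2):
E[X] = \frac{1}{2}
E[-3X - 1] = -3 × E[X] - 1 = - \frac{5}{2}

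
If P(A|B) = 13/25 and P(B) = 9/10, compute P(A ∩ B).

By definition, P(A|B) = P(A ∩ B) / P(B)
So P(A ∩ B) = P(A|B) × P(B)
= 13/25 × 9/10
= 117/250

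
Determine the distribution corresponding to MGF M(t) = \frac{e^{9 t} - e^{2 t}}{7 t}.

The MGF M(t) = \frac{e^{9 t} - e^{2 t}}{7 t} is the standard form for the Uniform distribution.
Comparing with the known MGF formula identifies: Uniform(2, 9)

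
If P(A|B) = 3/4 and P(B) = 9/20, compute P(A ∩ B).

By definition, P(A|B) = P(A ∩ B) / P(B)
So P(A ∩ B) = P(A|B) × P(B)
= 3/4 × 9/20
= 27/80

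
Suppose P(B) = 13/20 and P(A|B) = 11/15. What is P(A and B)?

By definition, P(A|B) = P(A ∩ B) / P(B)
So P(A ∩ B) = P(A|B) × P(B)
= 11/15 × 13/20
= 143/300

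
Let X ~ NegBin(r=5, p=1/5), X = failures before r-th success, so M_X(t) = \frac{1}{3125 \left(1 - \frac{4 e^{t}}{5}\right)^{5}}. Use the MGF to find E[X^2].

To find E[X^2], compute M^(2)(0):
M^(1)(t) = \frac{4 e^{t}}{3125 \left(1 - \frac{4 e^{t}}{5}\right)^{6}}
M^(2)(t) = \frac{4 e^{t}}{3125 \left(1 - \frac{4 e^{t}}{5}\right)^{6}} + \frac{96 e^{2 t}}{15625 \left(1 - \frac{4 e^{t}}{5}\right)^{7}}
M^(2)(0) = 500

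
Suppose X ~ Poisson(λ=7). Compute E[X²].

Using the identity E[X²] = Var(X) + (E[X])²:
E[X] = 7
Var(X) = 7
E[X²] = 7 + (7)²
= 56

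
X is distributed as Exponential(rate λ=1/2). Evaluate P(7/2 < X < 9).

P(7/2 < X < 9) = ∫_{7/2}^{9} f(x) dx
where f(x) = \frac{e^{- \frac{x}{2}}}{2}
= - \frac{1}{e^{\frac{9}{2}}} + e^{- \frac{7}{4}}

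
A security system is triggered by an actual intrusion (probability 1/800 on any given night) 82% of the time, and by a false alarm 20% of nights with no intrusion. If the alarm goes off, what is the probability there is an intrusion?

Let D = the rare event, + = positive/flagged.
P(D) = 1/800
P(+|D) = 82/100 = 41/50
P(+|D') = 20/100 = 1/5
P(+) = P(+|D)P(D) + P(+|D')P(D')
     = \frac{41}{50} × \frac{1}{800} + \frac{1}{5} × \frac{799}{800}
     = \frac{8031}{40000}
P(D|+) = P(+|D)P(D)/P(+) = \frac{41}{8031}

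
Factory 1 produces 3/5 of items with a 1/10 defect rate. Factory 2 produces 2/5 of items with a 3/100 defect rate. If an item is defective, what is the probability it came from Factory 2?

Using Bayes' theorem:
P(F1) = 3/5, P(D|F1) = 1/10
P(F2) = 2/5, P(D|F2) = 3/100
P(D) = P(D|F1)P(F1) + P(D|F2)P(F2)
     = \frac{9}{125}
P(F2|D) = P(D|F2)P(F2) / P(D)
= \frac{1}{6}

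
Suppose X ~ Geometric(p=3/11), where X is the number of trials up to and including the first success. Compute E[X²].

Using the identity E[X²] = Var(X) + (E[X])²:
E[X] = \frac{11}{3}
Var(X) = \frac{88}{9}
E[X²] = \frac{88}{9} + (\frac{11}{3})²
= \frac{209}{9}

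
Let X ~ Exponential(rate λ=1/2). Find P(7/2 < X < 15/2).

P(7/2 < X < 15/2) = ∫_{7/2}^{15/2} f(x) dx
where f(x) = \frac{e^{- \frac{x}{2}}}{2}
= - \frac{1 - e^{2}}{e^{\frac{15}{4}}}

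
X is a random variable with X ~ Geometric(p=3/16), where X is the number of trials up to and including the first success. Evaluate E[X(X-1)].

E[X(X-1)] = E[X² - X] = E[X²] - E[X]
E[X] = \frac{16}{3}
E[X²] = Var(X) + (E[X])² = \frac{208}{9} + (\frac{16}{3})² = \frac{464}{9}
E[X(X-1)] = \frac{464}{9} - \frac{16}{3} = \frac{416}{9}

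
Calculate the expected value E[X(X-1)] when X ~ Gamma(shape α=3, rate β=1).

E[X(X-1)] = E[X² - X] = E[X²] - E[X]
E[X] = 3
E[X²] = Var(X) + (E[X])² = 3 + (3)² = 12
E[X(X-1)] = 12 - 3 = 9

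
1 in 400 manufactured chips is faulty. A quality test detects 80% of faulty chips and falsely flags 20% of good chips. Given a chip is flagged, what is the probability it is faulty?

Let D = the rare event, + = positive/flagged.
P(D) = 1/400
P(+|D) = 80/100 = 4/5
P(+|D') = 20/100 = 1/5
P(+) = P(+|D)P(D) + P(+|D')P(D')
     = \frac{4}{5} × \frac{1}{400} + \frac{1}{5} × \frac{399}{400}
     = \frac{403}{2000}
P(D|+) = P(+|D)P(D)/P(+) = \frac{4}{403}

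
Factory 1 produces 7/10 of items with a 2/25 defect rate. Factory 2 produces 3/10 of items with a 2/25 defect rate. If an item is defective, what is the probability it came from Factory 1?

Using Bayes' theorem:
P(F1) = 7/10, P(D|F1) = 2/25
P(F2) = 3/10, P(D|F2) = 2/25
P(D) = P(D|F1)P(F1) + P(D|F2)P(F2)
     = \frac{2}{25}
P(F1|D) = P(D|F1)P(F1) / P(D)
= \frac{7}{10}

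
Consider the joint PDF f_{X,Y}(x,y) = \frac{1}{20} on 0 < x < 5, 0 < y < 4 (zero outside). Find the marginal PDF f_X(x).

f_X(x) = ∫_0^4 f(x,y) dy
= ∫_0^4 \frac{1}{20} dy
= \frac{1}{5} for 0 < x < 5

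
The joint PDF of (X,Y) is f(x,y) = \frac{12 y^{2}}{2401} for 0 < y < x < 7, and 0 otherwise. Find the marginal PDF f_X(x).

f_X(x) = ∫_0^x \frac{12 y^{2}}{2401} dy = \frac{4 x^{3}}{2401}
for 0 < x < 7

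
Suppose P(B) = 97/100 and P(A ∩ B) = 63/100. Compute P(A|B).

P(A|B) = P(A ∩ B) / P(B)
= (63/100) / (97/100)
= 63/97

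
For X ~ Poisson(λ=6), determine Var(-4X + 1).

For X ~ Poisson(λ=6):
Var(X) = 6
Var(-4X + 1) = (-4)² × Var(X) = 16 × 6 = 96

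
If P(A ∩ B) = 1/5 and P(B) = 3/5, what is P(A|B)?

P(A|B) = P(A ∩ B) / P(B)
= (1/5) / (3/5)
= 1/3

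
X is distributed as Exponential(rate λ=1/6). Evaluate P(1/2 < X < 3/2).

P(1/2 < X < 3/2) = ∫_{1/2}^{3/2} f(x) dx
where f(x) = \frac{e^{- \frac{x}{6}}}{6}
= - \frac{1}{e^{\frac{1}{4}}} + e^{- \frac{1}{12}}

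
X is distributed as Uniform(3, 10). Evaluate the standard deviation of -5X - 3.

For X ~ Uniform(3, 10):
Var(X) = \frac{49}{12}
SD(X) = √(Var(X)) = √(\frac{49}{12}) = \frac{7 \sqrt{3}}{6}
SD(-5X - 3) = |-5| × SD(X) = 5 × \frac{7 \sqrt{3}}{6} = \frac{35 \sqrt{3}}{6}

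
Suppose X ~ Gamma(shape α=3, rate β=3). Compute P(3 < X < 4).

P(3 < X < 4) = ∫_{3}^{4} f(x) dx
where f(x) = \frac{27 x^{2} e^{- 3 x}}{2}
= \frac{-170 + 101 e^{3}}{2 e^{12}}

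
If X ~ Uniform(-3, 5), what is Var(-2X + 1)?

For X ~ Uniform(-3, 5):
Var(X) = \frac{16}{3}
Var(-2X + 1) = (-2)² × Var(X) = 4 × \frac{16}{3} = \frac{64}{3}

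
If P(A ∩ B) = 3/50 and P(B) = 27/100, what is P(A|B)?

P(A|B) = P(A ∩ B) / P(B)
= (3/50) / (27/100)
= 2/9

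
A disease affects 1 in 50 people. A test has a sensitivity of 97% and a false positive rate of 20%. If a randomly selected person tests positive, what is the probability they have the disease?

Let D = the rare event, + = positive/flagged.
P(D) = 1/50
P(+|D) = 97/100
P(+|D') = 20/100 = 1/5
P(+) = P(+|D)P(D) + P(+|D')P(D')
     = \frac{97}{100} × \frac{1}{50} + \frac{1}{5} × \frac{49}{50}
     = \frac{1077}{5000}
P(D|+) = P(+|D)P(D)/P(+) = \frac{97}{1077}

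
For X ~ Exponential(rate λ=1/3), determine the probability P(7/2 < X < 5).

P(7/2 < X < 5) = ∫_{7/2}^{5} f(x) dx
where f(x) = \frac{e^{- \frac{x}{3}}}{3}
= - \frac{1}{e^{\frac{5}{3}}} + e^{- \frac{7}{6}}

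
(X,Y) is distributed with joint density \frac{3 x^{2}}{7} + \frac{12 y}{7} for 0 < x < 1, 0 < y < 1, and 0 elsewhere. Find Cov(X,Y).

E[XY] = ∫∫ xy × f(x,y) dx dy = \frac{19}{56}
E[X] = \frac{15}{28}
E[Y] = \frac{9}{14}
Cov(X,Y) = E[XY] - E[X]E[Y] = - \frac{1}{196}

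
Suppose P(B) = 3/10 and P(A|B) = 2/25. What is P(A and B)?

By definition, P(A|B) = P(A ∩ B) / P(B)
So P(A ∩ B) = P(A|B) × P(B)
= 2/25 × 3/10
= 3/125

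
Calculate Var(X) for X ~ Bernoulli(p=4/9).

For X ~ Bernoulli(p=4/9):
Var(X) = \frac{20}{81}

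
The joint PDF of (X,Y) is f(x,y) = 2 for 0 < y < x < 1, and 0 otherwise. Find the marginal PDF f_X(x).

f_X(x) = ∫_0^x 2 dy = 2 x
for 0 < x < 1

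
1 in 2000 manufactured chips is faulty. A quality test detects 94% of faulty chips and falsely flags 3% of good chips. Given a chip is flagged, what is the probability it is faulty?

Let D = the rare event, + = positive/flagged.
P(D) = 1/2000
P(+|D) = 94/100 = 47/50
P(+|D') = 3/100
P(+) = P(+|D)P(D) + P(+|D')P(D')
     = \frac{47}{50} × \frac{1}{2000} + \frac{3}{100} × \frac{1999}{2000}
     = \frac{6091}{200000}
P(D|+) = P(+|D)P(D)/P(+) = \frac{94}{6091}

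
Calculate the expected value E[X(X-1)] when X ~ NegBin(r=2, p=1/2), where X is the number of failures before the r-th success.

E[X(X-1)] = E[X² - X] = E[X²] - E[X]
E[X] = 2
E[X²] = Var(X) + (E[X])² = 4 + (2)² = 8
E[X(X-1)] = 8 - 2 = 6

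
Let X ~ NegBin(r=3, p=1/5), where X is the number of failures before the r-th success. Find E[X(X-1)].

E[X(X-1)] = E[X² - X] = E[X²] - E[X]
E[X] = 12
E[X²] = Var(X) + (E[X])² = 60 + (12)² = 204
E[X(X-1)] = 204 - 12 = 192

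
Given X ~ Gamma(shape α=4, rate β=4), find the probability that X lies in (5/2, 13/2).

P(5/2 < X < 13/2) = ∫_{5/2}^{13/2} f(x) dx
where f(x) = \frac{128 x^{3} e^{- 4 x}}{3}
= \frac{-9883 + 683 e^{16}}{3 e^{26}}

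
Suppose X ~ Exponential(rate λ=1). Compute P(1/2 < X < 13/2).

P(1/2 < X < 13/2) = ∫_{1/2}^{13/2} f(x) dx
where f(x) = e^{- x}
= - \frac{1 - e^{6}}{e^{\frac{13}{2}}}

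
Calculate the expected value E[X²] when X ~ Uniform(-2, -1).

Using the identity E[X²] = Var(X) + (E[X])²:
E[X] = - \frac{3}{2}
Var(X) = \frac{1}{12}
E[X²] = \frac{1}{12} + (- \frac{3}{2})²
= \frac{7}{3}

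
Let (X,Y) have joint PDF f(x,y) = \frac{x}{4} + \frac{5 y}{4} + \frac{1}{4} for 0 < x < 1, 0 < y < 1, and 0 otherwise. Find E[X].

E[X] = ∫_0^1 ∫_0^1 x × f(x,y) dy dx
= ∫_0^1 ∫_0^1 x × (\frac{x}{4} + \frac{5 y}{4} + \frac{1}{4}) dy dx
= \frac{25}{48}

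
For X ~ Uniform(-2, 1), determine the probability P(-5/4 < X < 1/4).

P(-5/4 < X < 1/4) = ∫_{-5/4}^{1/4} f(x) dx
where f(x) = \frac{1}{3}
= \frac{1}{2}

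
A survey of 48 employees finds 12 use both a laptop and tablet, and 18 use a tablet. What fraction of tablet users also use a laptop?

P(A ∩ B) = 12/48 = 1/4
P(B) = 18/48 = 3/8
P(A|B) = P(A ∩ B) / P(B) = (1/4) / (3/8) = 2/3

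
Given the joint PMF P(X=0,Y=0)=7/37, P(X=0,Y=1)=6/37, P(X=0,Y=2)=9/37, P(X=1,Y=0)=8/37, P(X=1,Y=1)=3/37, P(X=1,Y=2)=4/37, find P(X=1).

P(X=1) = P(X=1,Y=0) + P(X=1,Y=1) + P(X=1,Y=2)
= 8/37 + 3/37 + 4/37
= 15/37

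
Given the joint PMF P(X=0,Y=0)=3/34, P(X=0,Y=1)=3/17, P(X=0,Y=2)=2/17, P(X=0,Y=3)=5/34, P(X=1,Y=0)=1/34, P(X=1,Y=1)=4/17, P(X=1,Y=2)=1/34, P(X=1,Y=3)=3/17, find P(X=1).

P(X=1) = P(X=1,Y=0) + P(X=1,Y=1) + P(X=1,Y=2) + P(X=1,Y=3)
= 1/34 + 4/17 + 1/34 + 3/17
= 8/17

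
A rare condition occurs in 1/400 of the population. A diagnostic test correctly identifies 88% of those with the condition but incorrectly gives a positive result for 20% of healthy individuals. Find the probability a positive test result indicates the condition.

Let D = the rare event, + = positive/flagged.
P(D) = 1/400
P(+|D) = 88/100 = 22/25
P(+|D') = 20/100 = 1/5
P(+) = P(+|D)P(D) + P(+|D')P(D')
     = \frac{22}{25} × \frac{1}{400} + \frac{1}{5} × \frac{399}{400}
     = \frac{2017}{10000}
P(D|+) = P(+|D)P(D)/P(+) = \frac{22}{2017}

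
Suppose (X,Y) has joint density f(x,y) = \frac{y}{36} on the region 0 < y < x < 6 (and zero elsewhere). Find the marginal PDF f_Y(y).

f_Y(y) = ∫_y^6 \frac{y}{36} dx = \frac{y \left(6 - y\right)}{36}
for 0 < y < 6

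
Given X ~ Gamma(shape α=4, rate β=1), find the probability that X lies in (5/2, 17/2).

P(5/2 < X < 17/2) = ∫_{5/2}^{17/2} f(x) dx
where f(x) = \frac{x^{3} e^{- x}}{6}
= \frac{-7103 + 443 e^{6}}{48 e^{\frac{17}{2}}}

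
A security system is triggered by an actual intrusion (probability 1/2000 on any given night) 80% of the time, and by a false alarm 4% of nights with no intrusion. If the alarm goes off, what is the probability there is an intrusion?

Let D = the rare event, + = positive/flagged.
P(D) = 1/2000
P(+|D) = 80/100 = 4/5
P(+|D') = 4/100 = 1/25
P(+) = P(+|D)P(D) + P(+|D')P(D')
     = \frac{4}{5} × \frac{1}{2000} + \frac{1}{25} × \frac{1999}{2000}
     = \frac{2019}{50000}
P(D|+) = P(+|D)P(D)/P(+) = \frac{20}{2019}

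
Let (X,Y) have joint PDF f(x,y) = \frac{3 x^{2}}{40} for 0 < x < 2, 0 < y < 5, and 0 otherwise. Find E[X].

f_X(x) = ∫_0^5 \frac{3 x^{2}}{40} dy = \frac{3 x^{2}}{8}
E[X] = ∫_0^2 x × (\frac{3 x^{2}}{8}) dx = \frac{3}{2}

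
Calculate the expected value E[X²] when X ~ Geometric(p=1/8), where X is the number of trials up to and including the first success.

Using the identity E[X²] = Var(X) + (E[X])²:
E[X] = 8
Var(X) = 56
E[X²] = 56 + (8)²
= 120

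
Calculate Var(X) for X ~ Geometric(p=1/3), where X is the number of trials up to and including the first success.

For X ~ Geometric(p=1/3), where X is the number of trials up to and including the first success:
Var(X) = 6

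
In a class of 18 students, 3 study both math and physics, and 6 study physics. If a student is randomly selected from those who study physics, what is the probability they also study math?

P(A ∩ B) = 3/18 = 1/6
P(B) = 6/18 = 1/3
P(A|B) = P(A ∩ B) / P(B) = (1/6) / (1/3) = 1/2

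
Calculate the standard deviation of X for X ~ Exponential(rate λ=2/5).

For X ~ Exponential(rate λ=2/5):
Var(X) = \frac{25}{4}
SD(X) = √(Var(X)) = √(\frac{25}{4}) = \frac{5}{2}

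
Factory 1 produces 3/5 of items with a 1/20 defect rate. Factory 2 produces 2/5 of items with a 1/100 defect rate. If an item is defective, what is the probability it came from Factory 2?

Using Bayes' theorem:
P(F1) = 3/5, P(D|F1) = 1/20
P(F2) = 2/5, P(D|F2) = 1/100
P(D) = P(D|F1)P(F1) + P(D|F2)P(F2)
     = \frac{17}{500}
P(F2|D) = P(D|F2)P(F2) / P(D)
= \frac{2}{17}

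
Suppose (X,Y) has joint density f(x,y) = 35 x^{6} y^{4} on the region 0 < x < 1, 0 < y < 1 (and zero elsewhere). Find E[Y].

E[Y] = ∫_0^1 ∫_0^1 y × f(x,y) dx dy
= \frac{5}{6}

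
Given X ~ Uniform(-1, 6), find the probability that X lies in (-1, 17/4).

P(-1 < X < 17/4) = ∫_{-1}^{17/4} f(x) dx
where f(x) = \frac{1}{7}
= \frac{3}{4}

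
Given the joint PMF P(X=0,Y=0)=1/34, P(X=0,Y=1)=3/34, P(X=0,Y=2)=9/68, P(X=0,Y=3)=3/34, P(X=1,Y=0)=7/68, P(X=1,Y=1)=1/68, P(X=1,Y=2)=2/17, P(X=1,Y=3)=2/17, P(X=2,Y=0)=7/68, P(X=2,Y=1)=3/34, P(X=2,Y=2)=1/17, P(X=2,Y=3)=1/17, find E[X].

First find marginal of X:
P(X=0) = 23/68
P(X=1) = 6/17
P(X=2) = 21/68
E[X] = 0 × 23/68 + 1 × 6/17 + 2 × 21/68 = 33/34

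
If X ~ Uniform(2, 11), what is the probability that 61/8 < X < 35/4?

P(61/8 < X < 35/4) = ∫_{61/8}^{35/4} f(x) dx
where f(x) = \frac{1}{9}
= \frac{1}{8}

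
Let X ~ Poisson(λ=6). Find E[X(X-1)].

E[X(X-1)] = E[X² - X] = E[X²] - E[X]
E[X] = 6
E[X²] = Var(X) + (E[X])² = 6 + (6)² = 42
E[X(X-1)] = 42 - 6 = 36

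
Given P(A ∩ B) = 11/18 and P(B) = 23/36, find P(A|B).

P(A|B) = P(A ∩ B) / P(B)
= (11/18) / (23/36)
= 22/23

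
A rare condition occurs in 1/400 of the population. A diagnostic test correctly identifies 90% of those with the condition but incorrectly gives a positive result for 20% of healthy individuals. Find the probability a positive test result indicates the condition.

Let D = the rare event, + = positive/flagged.
P(D) = 1/400
P(+|D) = 90/100 = 9/10
P(+|D') = 20/100 = 1/5
P(+) = P(+|D)P(D) + P(+|D')P(D')
     = \frac{9}{10} × \frac{1}{400} + \frac{1}{5} × \frac{399}{400}
     = \frac{807}{4000}
P(D|+) = P(+|D)P(D)/P(+) = \frac{3}{269}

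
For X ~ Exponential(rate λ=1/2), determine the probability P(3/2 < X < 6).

P(3/2 < X < 6) = ∫_{3/2}^{6} f(x) dx
where f(x) = \frac{e^{- \frac{x}{2}}}{2}
= - \frac{1}{e^{3}} + e^{- \frac{3}{4}}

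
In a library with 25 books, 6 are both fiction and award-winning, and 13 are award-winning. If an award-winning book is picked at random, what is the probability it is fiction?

P(A ∩ B) = 6/25
P(B) = 13/25
P(A|B) = P(A ∩ B) / P(B) = (6/25) / (13/25) = 6/13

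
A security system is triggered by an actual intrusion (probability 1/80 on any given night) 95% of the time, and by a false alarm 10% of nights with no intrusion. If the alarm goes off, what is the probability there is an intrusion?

Let D = the rare event, + = positive/flagged.
P(D) = 1/80
P(+|D) = 95/100 = 19/20
P(+|D') = 10/100 = 1/10
P(+) = P(+|D)P(D) + P(+|D')P(D')
     = \frac{19}{20} × \frac{1}{80} + \frac{1}{10} × \frac{79}{80}
     = \frac{177}{1600}
P(D|+) = P(+|D)P(D)/P(+) = \frac{19}{177}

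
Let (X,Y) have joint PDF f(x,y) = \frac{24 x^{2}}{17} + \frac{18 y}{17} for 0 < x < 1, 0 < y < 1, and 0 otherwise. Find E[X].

E[X] = ∫_0^1 ∫_0^1 x × f(x,y) dy dx
= ∫_0^1 ∫_0^1 x × (\frac{24 x^{2}}{17} + \frac{18 y}{17}) dy dx
= \frac{21}{34}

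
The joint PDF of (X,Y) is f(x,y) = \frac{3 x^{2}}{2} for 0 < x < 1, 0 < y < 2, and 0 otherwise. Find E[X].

f_X(x) = ∫_0^2 \frac{3 x^{2}}{2} dy = 3 x^{2}
E[X] = ∫_0^1 x × (3 x^{2}) dx = \frac{3}{4}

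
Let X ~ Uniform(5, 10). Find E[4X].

For X ~ Uniform(5, 10):
E[X] = \frac{15}{2}
E[4X] = 4 × E[X] + 0 = 30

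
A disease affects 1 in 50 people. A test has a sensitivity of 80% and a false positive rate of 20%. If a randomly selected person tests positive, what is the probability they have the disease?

Let D = the rare event, + = positive/flagged.
P(D) = 1/50
P(+|D) = 80/100 = 4/5
P(+|D') = 20/100 = 1/5
P(+) = P(+|D)P(D) + P(+|D')P(D')
     = \frac{4}{5} × \frac{1}{50} + \frac{1}{5} × \frac{49}{50}
     = \frac{53}{250}
P(D|+) = P(+|D)P(D)/P(+) = \frac{4}{53}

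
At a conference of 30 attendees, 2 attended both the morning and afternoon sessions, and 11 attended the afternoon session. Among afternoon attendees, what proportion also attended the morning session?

P(A ∩ B) = 2/30 = 1/15
P(B) = 11/30
P(A|B) = P(A ∩ B) / P(B) = (1/15) / (11/30) = 2/11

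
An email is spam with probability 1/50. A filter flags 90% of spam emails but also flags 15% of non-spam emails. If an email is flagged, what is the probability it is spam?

Let D = the rare event, + = positive/flagged.
P(D) = 1/50
P(+|D) = 90/100 = 9/10
P(+|D') = 15/100 = 3/20
P(+) = P(+|D)P(D) + P(+|D')P(D')
     = \frac{9}{10} × \frac{1}{50} + \frac{3}{20} × \frac{49}{50}
     = \frac{33}{200}
P(D|+) = P(+|D)P(D)/P(+) = \frac{6}{55}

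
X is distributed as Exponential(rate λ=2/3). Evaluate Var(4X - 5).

For X ~ Exponential(rate λ=2/3):
Var(X) = \frac{9}{4}
Var(4X - 5) = (4)² × Var(X) = 16 × \frac{9}{4} = 36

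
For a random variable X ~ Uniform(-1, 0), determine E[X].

For X ~ Uniform(-1, 0), the expected value is:
E[X] = - \frac{1}{2}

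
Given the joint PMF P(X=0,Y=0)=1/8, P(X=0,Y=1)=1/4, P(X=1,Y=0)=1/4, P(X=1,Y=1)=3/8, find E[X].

First find marginal of X:
P(X=0) = 3/8
P(X=1) = 5/8
E[X] = 0 × 3/8 + 1 × 5/8 = 5/8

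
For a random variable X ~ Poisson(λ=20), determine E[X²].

Using the identity E[X²] = Var(X) + (E[X])²:
E[X] = 20
Var(X) = 20
E[X²] = 20 + (20)²
= 420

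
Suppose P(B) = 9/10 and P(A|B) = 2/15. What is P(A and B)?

By definition, P(A|B) = P(A ∩ B) / P(B)
So P(A ∩ B) = P(A|B) × P(B)
= 2/15 × 9/10
= 3/25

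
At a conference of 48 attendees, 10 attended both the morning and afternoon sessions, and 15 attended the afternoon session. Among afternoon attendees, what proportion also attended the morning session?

P(A ∩ B) = 10/48 = 5/24
P(B) = 15/48 = 5/16
P(A|B) = P(A ∩ B) / P(B) = (5/24) / (5/16) = 2/3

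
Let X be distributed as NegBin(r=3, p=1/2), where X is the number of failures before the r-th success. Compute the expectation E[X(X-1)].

E[X(X-1)] = E[X² - X] = E[X²] - E[X]
E[X] = 3
E[X²] = Var(X) + (E[X])² = 6 + (3)² = 15
E[X(X-1)] = 15 - 3 = 12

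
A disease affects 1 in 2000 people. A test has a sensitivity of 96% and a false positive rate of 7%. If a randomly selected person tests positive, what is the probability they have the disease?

Let D = the rare event, + = positive/flagged.
P(D) = 1/2000
P(+|D) = 96/100 = 24/25
P(+|D') = 7/100
P(+) = P(+|D)P(D) + P(+|D')P(D')
     = \frac{24}{25} × \frac{1}{2000} + \frac{7}{100} × \frac{1999}{2000}
     = \frac{14089}{200000}
P(D|+) = P(+|D)P(D)/P(+) = \frac{96}{14089}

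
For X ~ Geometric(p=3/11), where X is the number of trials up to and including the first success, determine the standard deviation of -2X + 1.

For X ~ Geometric(p=3/11), where X is the number of trials up to and including the first success:
Var(X) = \frac{88}{9}
SD(X) = √(Var(X)) = √(\frac{88}{9}) = \frac{2 \sqrt{22}}{3}
SD(-2X + 1) = |-2| × SD(X) = 2 × \frac{2 \sqrt{22}}{3} = \frac{4 \sqrt{22}}{3}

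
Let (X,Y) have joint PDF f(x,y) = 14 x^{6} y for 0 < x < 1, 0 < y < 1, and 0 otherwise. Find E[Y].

E[Y] = ∫_0^1 ∫_0^1 y × f(x,y) dx dy
= \frac{2}{3}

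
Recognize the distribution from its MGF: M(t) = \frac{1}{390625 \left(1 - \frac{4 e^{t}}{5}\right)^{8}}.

The MGF M(t) = \frac{1}{390625 \left(1 - \frac{4 e^{t}}{5}\right)^{8}} is the standard form for the NegativeBinomial distribution.
Comparing with the known MGF formula identifies: NegBin(r=8, p=1/5), X = failures before r-th success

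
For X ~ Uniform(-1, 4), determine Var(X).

For X ~ Uniform(-1, 4):
Var(X) = \frac{25}{12}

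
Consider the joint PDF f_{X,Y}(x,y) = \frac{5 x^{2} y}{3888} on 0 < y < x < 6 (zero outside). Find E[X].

f_X(x) = ∫_0^x \frac{5 x^{2} y}{3888} dy = \frac{5 x^{4}}{7776}
E[X] = ∫_0^6 x × (\frac{5 x^{4}}{7776}) dx = 5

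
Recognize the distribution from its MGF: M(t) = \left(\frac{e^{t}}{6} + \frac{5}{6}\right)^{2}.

The MGF M(t) = \left(\frac{e^{t}}{6} + \frac{5}{6}\right)^{2} is the standard form for the Binomial distribution.
Comparing with the known MGF formula identifies: Binomial(n=2, p=1/6)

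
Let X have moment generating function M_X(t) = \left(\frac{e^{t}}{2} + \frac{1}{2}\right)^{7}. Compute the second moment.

To find E[X^2], compute M^(2)(0):
M^(1)(t) = \frac{7 \left(\frac{e^{t}}{2} + \frac{1}{2}\right)^{6} e^{t}}{2}
M^(2)(t) = \frac{7 \left(\frac{e^{t}}{2} + \frac{1}{2}\right)^{6} e^{t}}{2} + \frac{21 \left(\frac{e^{t}}{2} + \frac{1}{2}\right)^{5} e^{2 t}}{2}
M^(2)(0) = 14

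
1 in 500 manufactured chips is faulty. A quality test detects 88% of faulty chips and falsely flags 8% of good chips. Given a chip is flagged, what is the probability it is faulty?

Let D = the rare event, + = positive/flagged.
P(D) = 1/500
P(+|D) = 88/100 = 22/25
P(+|D') = 8/100 = 2/25
P(+) = P(+|D)P(D) + P(+|D')P(D')
     = \frac{22}{25} × \frac{1}{500} + \frac{2}{25} × \frac{499}{500}
     = \frac{51}{625}
P(D|+) = P(+|D)P(D)/P(+) = \frac{11}{510}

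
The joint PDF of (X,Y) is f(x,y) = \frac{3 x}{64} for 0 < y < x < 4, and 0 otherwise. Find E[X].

f_X(x) = ∫_0^x \frac{3 x}{64} dy = \frac{3 x^{2}}{64}
E[X] = ∫_0^4 x × (\frac{3 x^{2}}{64}) dx = 3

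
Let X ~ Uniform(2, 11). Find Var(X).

For X ~ Uniform(2, 11):
Var(X) = \frac{27}{4}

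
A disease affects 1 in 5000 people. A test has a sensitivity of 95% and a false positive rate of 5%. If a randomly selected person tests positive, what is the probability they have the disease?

Let D = the rare event, + = positive/flagged.
P(D) = 1/5000
P(+|D) = 95/100 = 19/20
P(+|D') = 5/100 = 1/20
P(+) = P(+|D)P(D) + P(+|D')P(D')
     = \frac{19}{20} × \frac{1}{5000} + \frac{1}{20} × \frac{4999}{5000}
     = \frac{2509}{50000}
P(D|+) = P(+|D)P(D)/P(+) = \frac{19}{5018}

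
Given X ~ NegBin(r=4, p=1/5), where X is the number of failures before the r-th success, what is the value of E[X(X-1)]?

E[X(X-1)] = E[X² - X] = E[X²] - E[X]
E[X] = 16
E[X²] = Var(X) + (E[X])² = 80 + (16)² = 336
E[X(X-1)] = 336 - 16 = 320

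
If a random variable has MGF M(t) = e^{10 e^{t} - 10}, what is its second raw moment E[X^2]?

To find E[X^2], compute M^(2)(0):
M^(1)(t) = 10 e^{t} e^{10 e^{t} - 10}
M^(2)(t) = 100 e^{2 t} e^{10 e^{t} - 10} + 10 e^{t} e^{10 e^{t} - 10}
M^(2)(0) = 110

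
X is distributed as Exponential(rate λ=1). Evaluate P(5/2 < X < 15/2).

P(5/2 < X < 15/2) = ∫_{5/2}^{15/2} f(x) dx
where f(x) = e^{- x}
= - \frac{1 - e^{5}}{e^{\frac{15}{2}}}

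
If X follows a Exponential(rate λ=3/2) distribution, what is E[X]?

For X ~ Exponential(rate λ=3/2), the expected value is:
E[X] = \frac{2}{3}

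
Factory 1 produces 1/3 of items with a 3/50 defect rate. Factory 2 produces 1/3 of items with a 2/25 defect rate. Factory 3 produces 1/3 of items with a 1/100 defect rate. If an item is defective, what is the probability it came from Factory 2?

Using Bayes' theorem:
P(F1) = 1/3, P(D|F1) = 3/50
P(F2) = 1/3, P(D|F2) = 2/25
P(F3) = 1/3, P(D|F3) = 1/100
P(D) = P(D|F1)P(F1) + P(D|F2)P(F2) + P(D|F3)P(F3)
     = \frac{1}{20}
P(F2|D) = P(D|F2)P(F2) / P(D)
= \frac{8}{15}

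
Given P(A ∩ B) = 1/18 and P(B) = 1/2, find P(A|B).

P(A|B) = P(A ∩ B) / P(B)
= (1/18) / (1/2)
= 1/9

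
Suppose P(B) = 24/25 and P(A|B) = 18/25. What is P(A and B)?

By definition, P(A|B) = P(A ∩ B) / P(B)
So P(A ∩ B) = P(A|B) × P(B)
= 18/25 × 24/25
= 432/625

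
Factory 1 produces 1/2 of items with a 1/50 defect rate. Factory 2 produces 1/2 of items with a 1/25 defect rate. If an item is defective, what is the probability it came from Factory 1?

Using Bayes' theorem:
P(F1) = 1/2, P(D|F1) = 1/50
P(F2) = 1/2, P(D|F2) = 1/25
P(D) = P(D|F1)P(F1) + P(D|F2)P(F2)
     = \frac{3}{100}
P(F1|D) = P(D|F1)P(F1) / P(D)
= \frac{1}{3}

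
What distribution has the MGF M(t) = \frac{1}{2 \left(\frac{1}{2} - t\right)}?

The MGF M(t) = \frac{1}{2 \left(\frac{1}{2} - t\right)} is the standard form for the Exponential distribution.
Comparing with the known MGF formula identifies: Exponential(rate λ=1/2)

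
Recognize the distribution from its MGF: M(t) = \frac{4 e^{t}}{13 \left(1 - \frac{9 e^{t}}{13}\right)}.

The MGF M(t) = \frac{4 e^{t}}{13 \left(1 - \frac{9 e^{t}}{13}\right)} is the standard form for the Geometric distribution.
Comparing with the known MGF formula identifies: Geometric(p=4/13), X = trial number of first success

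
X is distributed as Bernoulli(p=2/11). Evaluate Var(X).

For X ~ Bernoulli(p=2/11):
Var(X) = \frac{18}{121}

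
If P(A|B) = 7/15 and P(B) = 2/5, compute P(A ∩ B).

By definition, P(A|B) = P(A ∩ B) / P(B)
So P(A ∩ B) = P(A|B) × P(B)
= 7/15 × 2/5
= 14/75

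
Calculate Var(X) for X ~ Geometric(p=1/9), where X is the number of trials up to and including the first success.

For X ~ Geometric(p=1/9), where X is the number of trials up to and including the first success:
Var(X) = 72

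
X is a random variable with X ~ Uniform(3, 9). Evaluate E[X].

For X ~ Uniform(3, 9), the expected value is:
E[X] = 6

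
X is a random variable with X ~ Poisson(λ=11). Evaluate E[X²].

Using the identity E[X²] = Var(X) + (E[X])²:
E[X] = 11
Var(X) = 11
E[X²] = 11 + (11)²
= 132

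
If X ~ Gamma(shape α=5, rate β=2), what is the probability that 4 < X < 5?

P(4 < X < 5) = ∫_{4}^{5} f(x) dx
where f(x) = \frac{4 x^{4} e^{- 2 x}}{3}
= \frac{-1933 + 891 e^{2}}{3 e^{10}}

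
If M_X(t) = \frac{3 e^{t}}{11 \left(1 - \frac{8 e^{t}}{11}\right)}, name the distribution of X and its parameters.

The MGF M(t) = \frac{3 e^{t}}{11 \left(1 - \frac{8 e^{t}}{11}\right)} is the standard form for the Geometric distribution.
Comparing with the known MGF formula identifies: Geometric(p=3/11), X = trial number of first success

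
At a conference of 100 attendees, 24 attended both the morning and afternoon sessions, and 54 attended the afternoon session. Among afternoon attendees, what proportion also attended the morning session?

P(A ∩ B) = 24/100 = 6/25
P(B) = 54/100 = 27/50
P(A|B) = P(A ∩ B) / P(B) = (6/25) / (27/50) = 4/9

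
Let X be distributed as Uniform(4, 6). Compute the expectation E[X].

For X ~ Uniform(4, 6), the expected value is:
E[X] = 5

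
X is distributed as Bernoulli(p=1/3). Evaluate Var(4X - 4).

For X ~ Bernoulli(p=1/3):
Var(X) = \frac{2}{9}
Var(4X - 4) = (4)² × Var(X) = 16 × \frac{2}{9} = \frac{32}{9}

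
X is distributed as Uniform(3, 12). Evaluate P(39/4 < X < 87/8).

P(39/4 < X < 87/8) = ∫_{39/4}^{87/8} f(x) dx
where f(x) = \frac{1}{9}
= \frac{1}{8}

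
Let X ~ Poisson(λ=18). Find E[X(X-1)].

E[X(X-1)] = E[X² - X] = E[X²] - E[X]
E[X] = 18
E[X²] = Var(X) + (E[X])² = 18 + (18)² = 342
E[X(X-1)] = 342 - 18 = 324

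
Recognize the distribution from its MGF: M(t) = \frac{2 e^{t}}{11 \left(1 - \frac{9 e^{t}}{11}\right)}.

The MGF M(t) = \frac{2 e^{t}}{11 \left(1 - \frac{9 e^{t}}{11}\right)} is the standard form for the Geometric distribution.
Comparing with the known MGF formula identifies: Geometric(p=2/11), X = trial number of first success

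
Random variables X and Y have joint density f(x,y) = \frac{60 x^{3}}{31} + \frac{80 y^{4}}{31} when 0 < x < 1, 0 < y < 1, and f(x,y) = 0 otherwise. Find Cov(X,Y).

E[XY] = ∫∫ xy × f(x,y) dx dy = \frac{38}{93}
E[X] = \frac{20}{31}
E[Y] = \frac{125}{186}
Cov(X,Y) = E[XY] - E[X]E[Y] = - \frac{24}{961}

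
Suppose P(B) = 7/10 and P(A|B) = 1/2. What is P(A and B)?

By definition, P(A|B) = P(A ∩ B) / P(B)
So P(A ∩ B) = P(A|B) × P(B)
= 1/2 × 7/10
= 7/20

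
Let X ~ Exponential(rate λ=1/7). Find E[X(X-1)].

E[X(X-1)] = E[X² - X] = E[X²] - E[X]
E[X] = 7
E[X²] = Var(X) + (E[X])² = 49 + (7)² = 98
E[X(X-1)] = 98 - 7 = 91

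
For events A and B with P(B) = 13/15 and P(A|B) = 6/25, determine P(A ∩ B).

By definition, P(A|B) = P(A ∩ B) / P(B)
So P(A ∩ B) = P(A|B) × P(B)
= 6/25 × 13/15
= 26/125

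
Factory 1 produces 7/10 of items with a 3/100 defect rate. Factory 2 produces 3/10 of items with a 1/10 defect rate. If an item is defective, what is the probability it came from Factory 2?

Using Bayes' theorem:
P(F1) = 7/10, P(D|F1) = 3/100
P(F2) = 3/10, P(D|F2) = 1/10
P(D) = P(D|F1)P(F1) + P(D|F2)P(F2)
     = \frac{51}{1000}
P(F2|D) = P(D|F2)P(F2) / P(D)
= \frac{10}{17}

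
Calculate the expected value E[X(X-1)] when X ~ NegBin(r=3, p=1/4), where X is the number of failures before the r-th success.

E[X(X-1)] = E[X² - X] = E[X²] - E[X]
E[X] = 9
E[X²] = Var(X) + (E[X])² = 36 + (9)² = 117
E[X(X-1)] = 117 - 9 = 108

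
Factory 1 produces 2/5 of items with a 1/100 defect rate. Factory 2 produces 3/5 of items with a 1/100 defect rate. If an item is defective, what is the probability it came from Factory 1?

Using Bayes' theorem:
P(F1) = 2/5, P(D|F1) = 1/100
P(F2) = 3/5, P(D|F2) = 1/100
P(D) = P(D|F1)P(F1) + P(D|F2)P(F2)
     = \frac{1}{100}
P(F1|D) = P(D|F1)P(F1) / P(D)
= \frac{2}{5}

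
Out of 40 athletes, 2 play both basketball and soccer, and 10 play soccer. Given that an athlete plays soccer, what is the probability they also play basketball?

P(A ∩ B) = 2/40 = 1/20
P(B) = 10/40 = 1/4
P(A|B) = P(A ∩ B) / P(B) = (1/20) / (1/4) = 1/5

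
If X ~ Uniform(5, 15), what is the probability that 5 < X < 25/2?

P(5 < X < 25/2) = ∫_{5}^{25/2} f(x) dx
where f(x) = \frac{1}{10}
= \frac{3}{4}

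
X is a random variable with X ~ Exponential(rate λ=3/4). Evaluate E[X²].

Using the identity E[X²] = Var(X) + (E[X])²:
E[X] = \frac{4}{3}
Var(X) = \frac{16}{9}
E[X²] = \frac{16}{9} + (\frac{4}{3})²
= \frac{32}{9}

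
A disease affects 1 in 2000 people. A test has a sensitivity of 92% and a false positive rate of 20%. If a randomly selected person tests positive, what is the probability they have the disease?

Let D = the rare event, + = positive/flagged.
P(D) = 1/2000
P(+|D) = 92/100 = 23/25
P(+|D') = 20/100 = 1/5
P(+) = P(+|D)P(D) + P(+|D')P(D')
     = \frac{23}{25} × \frac{1}{2000} + \frac{1}{5} × \frac{1999}{2000}
     = \frac{5009}{25000}
P(D|+) = P(+|D)P(D)/P(+) = \frac{23}{10018}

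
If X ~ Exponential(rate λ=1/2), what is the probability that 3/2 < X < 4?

P(3/2 < X < 4) = ∫_{3/2}^{4} f(x) dx
where f(x) = \frac{e^{- \frac{x}{2}}}{2}
= - \frac{1}{e^{2}} + e^{- \frac{3}{4}}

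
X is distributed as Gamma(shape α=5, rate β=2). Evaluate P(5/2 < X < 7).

P(5/2 < X < 7) = ∫_{5/2}^{7} f(x) dx
where f(x) = \frac{4 x^{4} e^{- 2 x}}{3}
= \frac{-17368 + 523 e^{9}}{8 e^{14}}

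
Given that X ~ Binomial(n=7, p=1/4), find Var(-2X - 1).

For X ~ Binomial(n=7, p=1/4):
Var(X) = \frac{21}{16}
Var(-2X - 1) = (-2)² × Var(X) = 4 × \frac{21}{16} = \frac{21}{4}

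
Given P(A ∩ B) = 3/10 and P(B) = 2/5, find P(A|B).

P(A|B) = P(A ∩ B) / P(B)
= (3/10) / (2/5)
= 3/4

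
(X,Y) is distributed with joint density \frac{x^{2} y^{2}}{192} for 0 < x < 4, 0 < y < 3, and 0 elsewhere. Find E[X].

f_X(x) = ∫_0^3 \frac{x^{2} y^{2}}{192} dy = \frac{3 x^{2}}{64}
E[X] = ∫_0^4 x × (\frac{3 x^{2}}{64}) dx = 3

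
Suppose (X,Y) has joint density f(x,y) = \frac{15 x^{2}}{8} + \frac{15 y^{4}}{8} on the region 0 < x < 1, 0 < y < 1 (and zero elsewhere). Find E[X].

E[X] = ∫_0^1 ∫_0^1 x × f(x,y) dy dx
= ∫_0^1 ∫_0^1 x × (\frac{15 x^{2}}{8} + \frac{15 y^{4}}{8}) dy dx
= \frac{21}{32}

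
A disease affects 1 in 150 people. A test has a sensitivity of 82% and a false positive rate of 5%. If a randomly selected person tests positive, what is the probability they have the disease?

Let D = the rare event, + = positive/flagged.
P(D) = 1/150
P(+|D) = 82/100 = 41/50
P(+|D') = 5/100 = 1/20
P(+) = P(+|D)P(D) + P(+|D')P(D')
     = \frac{41}{50} × \frac{1}{150} + \frac{1}{20} × \frac{149}{150}
     = \frac{827}{15000}
P(D|+) = P(+|D)P(D)/P(+) = \frac{82}{827}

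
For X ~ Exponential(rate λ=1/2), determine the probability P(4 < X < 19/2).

P(4 < X < 19/2) = ∫_{4}^{19/2} f(x) dx
where f(x) = \frac{e^{- \frac{x}{2}}}{2}
= - \frac{1}{e^{\frac{19}{4}}} + e^{-2}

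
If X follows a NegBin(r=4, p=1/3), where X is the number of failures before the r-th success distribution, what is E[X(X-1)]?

E[X(X-1)] = E[X² - X] = E[X²] - E[X]
E[X] = 8
E[X²] = Var(X) + (E[X])² = 24 + (8)² = 88
E[X(X-1)] = 88 - 8 = 80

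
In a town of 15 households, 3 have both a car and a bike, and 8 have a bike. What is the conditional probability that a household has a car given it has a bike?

P(A ∩ B) = 3/15 = 1/5
P(B) = 8/15
P(A|B) = P(A ∩ B) / P(B) = (1/5) / (8/15) = 3/8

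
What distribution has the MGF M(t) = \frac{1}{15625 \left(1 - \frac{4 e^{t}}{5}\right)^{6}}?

The MGF M(t) = \frac{1}{15625 \left(1 - \frac{4 e^{t}}{5}\right)^{6}} is the standard form for the NegativeBinomial distribution.
Comparing with the known MGF formula identifies: NegBin(r=6, p=1/5), X = failures before r-th success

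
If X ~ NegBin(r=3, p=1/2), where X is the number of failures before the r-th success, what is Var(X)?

For X ~ NegBin(r=3, p=1/2), where X is the number of failures before the r-th success:
Var(X) = 6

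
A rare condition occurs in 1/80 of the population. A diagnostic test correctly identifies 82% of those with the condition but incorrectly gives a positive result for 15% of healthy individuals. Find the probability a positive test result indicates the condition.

Let D = the rare event, + = positive/flagged.
P(D) = 1/80
P(+|D) = 82/100 = 41/50
P(+|D') = 15/100 = 3/20
P(+) = P(+|D)P(D) + P(+|D')P(D')
     = \frac{41}{50} × \frac{1}{80} + \frac{3}{20} × \frac{79}{80}
     = \frac{1267}{8000}
P(D|+) = P(+|D)P(D)/P(+) = \frac{82}{1267}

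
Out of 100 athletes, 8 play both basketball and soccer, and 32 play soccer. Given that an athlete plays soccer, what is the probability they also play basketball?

P(A ∩ B) = 8/100 = 2/25
P(B) = 32/100 = 8/25
P(A|B) = P(A ∩ B) / P(B) = (2/25) / (8/25) = 1/4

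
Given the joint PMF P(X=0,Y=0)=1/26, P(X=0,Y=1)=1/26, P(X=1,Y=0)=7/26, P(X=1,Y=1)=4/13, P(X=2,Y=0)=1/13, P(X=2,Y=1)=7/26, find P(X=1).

P(X=1) = P(X=1,Y=0) + P(X=1,Y=1)
= 7/26 + 4/13
= 15/26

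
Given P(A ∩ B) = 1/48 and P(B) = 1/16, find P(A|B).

P(A|B) = P(A ∩ B) / P(B)
= (1/48) / (1/16)
= 1/3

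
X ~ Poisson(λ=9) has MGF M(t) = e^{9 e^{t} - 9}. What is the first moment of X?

To find E[X], compute M^(1)(0):
M^(1)(t) = 9 e^{t} e^{9 e^{t} - 9}
M^(1)(0) = 9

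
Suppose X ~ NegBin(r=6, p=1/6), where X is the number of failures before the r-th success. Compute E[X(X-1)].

E[X(X-1)] = E[X² - X] = E[X²] - E[X]
E[X] = 30
E[X²] = Var(X) + (E[X])² = 180 + (30)² = 1080
E[X(X-1)] = 1080 - 30 = 1050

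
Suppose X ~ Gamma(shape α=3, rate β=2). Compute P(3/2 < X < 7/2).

P(3/2 < X < 7/2) = ∫_{3/2}^{7/2} f(x) dx
where f(x) = 4 x^{2} e^{- 2 x}
= \frac{-65 + 17 e^{4}}{2 e^{7}}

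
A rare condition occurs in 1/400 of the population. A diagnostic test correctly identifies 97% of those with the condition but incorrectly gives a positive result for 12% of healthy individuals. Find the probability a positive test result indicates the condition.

Let D = the rare event, + = positive/flagged.
P(D) = 1/400
P(+|D) = 97/100
P(+|D') = 12/100 = 3/25
P(+) = P(+|D)P(D) + P(+|D')P(D')
     = \frac{97}{100} × \frac{1}{400} + \frac{3}{25} × \frac{399}{400}
     = \frac{977}{8000}
P(D|+) = P(+|D)P(D)/P(+) = \frac{97}{4885}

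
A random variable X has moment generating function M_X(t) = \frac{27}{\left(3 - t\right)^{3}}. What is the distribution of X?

The MGF M(t) = \frac{27}{\left(3 - t\right)^{3}} is the standard form for the Gamma distribution.
Comparing with the known MGF formula identifies: Gamma(shape α=3, rate β=3)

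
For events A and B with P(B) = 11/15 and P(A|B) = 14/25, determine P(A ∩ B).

By definition, P(A|B) = P(A ∩ B) / P(B)
So P(A ∩ B) = P(A|B) × P(B)
= 14/25 × 11/15
= 154/375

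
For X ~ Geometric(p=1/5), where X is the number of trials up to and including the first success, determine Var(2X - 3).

For X ~ Geometric(p=1/5), where X is the number of trials up to and including the first success:
Var(X) = 20
Var(2X - 3) = (2)² × Var(X) = 4 × 20 = 80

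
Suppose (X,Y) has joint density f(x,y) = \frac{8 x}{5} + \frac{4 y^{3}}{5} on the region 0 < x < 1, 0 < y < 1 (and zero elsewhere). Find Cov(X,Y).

E[XY] = ∫∫ xy × f(x,y) dx dy = \frac{26}{75}
E[X] = \frac{19}{30}
E[Y] = \frac{14}{25}
Cov(X,Y) = E[XY] - E[X]E[Y] = - \frac{1}{125}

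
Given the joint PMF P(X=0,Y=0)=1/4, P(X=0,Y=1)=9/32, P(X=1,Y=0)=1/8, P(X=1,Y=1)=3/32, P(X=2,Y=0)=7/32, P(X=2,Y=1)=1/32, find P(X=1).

P(X=1) = P(X=1,Y=0) + P(X=1,Y=1)
= 1/8 + 3/32
= 7/32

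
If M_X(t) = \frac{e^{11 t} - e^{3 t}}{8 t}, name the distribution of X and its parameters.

The MGF M(t) = \frac{e^{11 t} - e^{3 t}}{8 t} is the standard form for the Uniform distribution.
Comparing with the known MGF formula identifies: Uniform(3, 11)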